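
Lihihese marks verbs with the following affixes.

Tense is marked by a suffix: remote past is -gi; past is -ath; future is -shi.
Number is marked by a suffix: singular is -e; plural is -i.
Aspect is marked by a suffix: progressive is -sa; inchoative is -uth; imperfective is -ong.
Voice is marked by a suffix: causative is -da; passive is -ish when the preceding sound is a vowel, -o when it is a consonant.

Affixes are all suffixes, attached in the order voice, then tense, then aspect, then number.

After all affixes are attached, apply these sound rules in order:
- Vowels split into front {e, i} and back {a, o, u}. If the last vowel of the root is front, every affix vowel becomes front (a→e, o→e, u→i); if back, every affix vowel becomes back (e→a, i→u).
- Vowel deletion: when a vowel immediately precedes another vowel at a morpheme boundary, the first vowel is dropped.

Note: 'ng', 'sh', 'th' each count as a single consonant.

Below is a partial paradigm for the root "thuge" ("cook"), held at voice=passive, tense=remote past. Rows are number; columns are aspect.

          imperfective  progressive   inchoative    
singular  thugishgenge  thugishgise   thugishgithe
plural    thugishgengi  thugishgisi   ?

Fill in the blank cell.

Attach voice passive -ish (after vowel 'e') → thugeish.
Attach tense remote past -gi → thugeishgi.
Attach aspect inchoative -uth → thugeishgiuth.
Attach number plural -i → thugeishgiuthi.
Apply vowel harmony: thugeishgiuthi → thugeishgiithi.
Apply vowel deletion: thugeishgiithi → thugishgithi.

thugishgithi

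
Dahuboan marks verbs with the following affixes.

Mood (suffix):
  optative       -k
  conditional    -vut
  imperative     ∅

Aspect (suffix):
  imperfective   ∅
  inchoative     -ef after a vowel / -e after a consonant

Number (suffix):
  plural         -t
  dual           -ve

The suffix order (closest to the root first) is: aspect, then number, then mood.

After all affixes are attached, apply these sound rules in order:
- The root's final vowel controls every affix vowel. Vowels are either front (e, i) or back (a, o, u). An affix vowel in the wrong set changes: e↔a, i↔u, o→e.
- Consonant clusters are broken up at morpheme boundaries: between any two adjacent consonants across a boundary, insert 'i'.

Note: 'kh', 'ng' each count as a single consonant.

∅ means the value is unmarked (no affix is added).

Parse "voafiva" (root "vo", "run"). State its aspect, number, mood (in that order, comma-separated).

Segment: vo-ef-ve.
aspect: -ef/e → inchoative.
number: -ve → dual.
mood: ∅ → imperative.

inchoative, dual, imperative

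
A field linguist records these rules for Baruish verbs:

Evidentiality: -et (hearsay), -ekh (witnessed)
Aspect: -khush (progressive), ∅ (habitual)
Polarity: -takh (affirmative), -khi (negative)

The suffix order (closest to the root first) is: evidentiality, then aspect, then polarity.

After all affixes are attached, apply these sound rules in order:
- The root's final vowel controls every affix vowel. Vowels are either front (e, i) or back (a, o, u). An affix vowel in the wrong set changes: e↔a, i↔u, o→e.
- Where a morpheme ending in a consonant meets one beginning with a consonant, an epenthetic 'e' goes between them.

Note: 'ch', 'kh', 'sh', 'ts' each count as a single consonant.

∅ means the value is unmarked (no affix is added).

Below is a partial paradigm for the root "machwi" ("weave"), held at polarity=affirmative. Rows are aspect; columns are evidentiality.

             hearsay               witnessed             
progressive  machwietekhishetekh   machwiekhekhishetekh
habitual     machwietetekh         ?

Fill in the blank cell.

machwiekhetekh

Attach evidentiality witnessed -ekh → machwiekh.
aspect = habitual: zero marking, form stays machwiekh.
Attach polarity affirmative -takh → machwiekhtakh.
Apply vowel harmony: machwiekhtakh → machwiekhtekh.
Apply epenthesis: machwiekhtekh → machwiekhetekh.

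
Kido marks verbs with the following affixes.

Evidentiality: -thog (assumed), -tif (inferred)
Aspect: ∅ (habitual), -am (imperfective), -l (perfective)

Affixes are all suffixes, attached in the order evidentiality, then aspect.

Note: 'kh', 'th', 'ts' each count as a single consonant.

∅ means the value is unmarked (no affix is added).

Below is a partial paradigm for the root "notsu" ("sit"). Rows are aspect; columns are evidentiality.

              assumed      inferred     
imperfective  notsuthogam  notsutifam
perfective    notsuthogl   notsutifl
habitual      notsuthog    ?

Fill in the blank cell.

notsutif

Attach evidentiality inferred -tif → notsutif.
aspect = habitual: zero marking, form stays notsutif.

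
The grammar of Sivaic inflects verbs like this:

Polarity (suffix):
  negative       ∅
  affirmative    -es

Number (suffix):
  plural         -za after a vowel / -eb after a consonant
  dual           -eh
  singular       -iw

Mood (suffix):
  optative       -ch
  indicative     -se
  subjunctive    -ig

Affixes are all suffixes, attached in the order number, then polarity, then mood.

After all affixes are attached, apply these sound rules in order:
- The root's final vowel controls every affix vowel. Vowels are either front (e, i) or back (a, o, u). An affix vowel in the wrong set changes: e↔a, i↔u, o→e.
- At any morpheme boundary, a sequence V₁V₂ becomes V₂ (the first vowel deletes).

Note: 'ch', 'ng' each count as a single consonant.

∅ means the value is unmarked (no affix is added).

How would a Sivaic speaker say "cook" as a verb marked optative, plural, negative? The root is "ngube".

ngubezech

Attach number plural -za (after vowel 'e') → ngubeza.
polarity = negative: zero marking, form stays ngubeza.
Attach mood optative -ch → ngubezach.
Apply vowel harmony: ngubezach → ngubezech.
Vowel deletion: no change.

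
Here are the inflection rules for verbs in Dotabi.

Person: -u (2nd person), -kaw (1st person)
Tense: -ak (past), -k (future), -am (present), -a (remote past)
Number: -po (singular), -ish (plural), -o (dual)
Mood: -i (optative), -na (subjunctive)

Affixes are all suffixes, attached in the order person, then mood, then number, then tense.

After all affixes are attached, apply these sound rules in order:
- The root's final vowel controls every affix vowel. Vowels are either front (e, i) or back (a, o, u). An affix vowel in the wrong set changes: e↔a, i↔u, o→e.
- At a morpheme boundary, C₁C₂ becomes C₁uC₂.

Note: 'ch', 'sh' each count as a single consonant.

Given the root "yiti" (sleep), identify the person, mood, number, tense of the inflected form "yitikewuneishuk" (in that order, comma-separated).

1st person, subjunctive, plural, future

Segment: yiti-kaw-na-ish-k.
person: -kaw → 1st person.
mood: -na → subjunctive.
number: -ish → plural.
tense: -k → future.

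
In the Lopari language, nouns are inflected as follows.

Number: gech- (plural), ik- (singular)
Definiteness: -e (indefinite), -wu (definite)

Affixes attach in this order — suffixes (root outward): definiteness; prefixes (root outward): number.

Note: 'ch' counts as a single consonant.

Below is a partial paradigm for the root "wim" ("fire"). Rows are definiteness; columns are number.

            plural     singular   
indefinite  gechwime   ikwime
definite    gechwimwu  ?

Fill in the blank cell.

ikwimwu

Attach definiteness definite -wu → wimwu.
Attach number singular ik- → ikwimwu.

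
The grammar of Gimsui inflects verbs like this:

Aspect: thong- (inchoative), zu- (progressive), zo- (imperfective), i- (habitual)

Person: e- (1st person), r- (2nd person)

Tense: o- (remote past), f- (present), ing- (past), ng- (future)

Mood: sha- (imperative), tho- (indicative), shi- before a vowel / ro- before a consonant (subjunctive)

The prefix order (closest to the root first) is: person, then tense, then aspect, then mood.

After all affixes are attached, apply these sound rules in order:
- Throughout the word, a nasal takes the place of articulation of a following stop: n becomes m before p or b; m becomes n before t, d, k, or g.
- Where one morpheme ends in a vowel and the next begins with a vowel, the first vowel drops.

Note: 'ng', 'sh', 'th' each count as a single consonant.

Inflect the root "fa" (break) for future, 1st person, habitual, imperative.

Attach person 1st person e- → efa.
Attach tense future ng- → ngefa.
Attach aspect habitual i- → ingefa.
Attach mood imperative sha- → shaingefa.
Nasal assimilation: no change.
Apply vowel deletion: shaingefa → shingefa.

shingefa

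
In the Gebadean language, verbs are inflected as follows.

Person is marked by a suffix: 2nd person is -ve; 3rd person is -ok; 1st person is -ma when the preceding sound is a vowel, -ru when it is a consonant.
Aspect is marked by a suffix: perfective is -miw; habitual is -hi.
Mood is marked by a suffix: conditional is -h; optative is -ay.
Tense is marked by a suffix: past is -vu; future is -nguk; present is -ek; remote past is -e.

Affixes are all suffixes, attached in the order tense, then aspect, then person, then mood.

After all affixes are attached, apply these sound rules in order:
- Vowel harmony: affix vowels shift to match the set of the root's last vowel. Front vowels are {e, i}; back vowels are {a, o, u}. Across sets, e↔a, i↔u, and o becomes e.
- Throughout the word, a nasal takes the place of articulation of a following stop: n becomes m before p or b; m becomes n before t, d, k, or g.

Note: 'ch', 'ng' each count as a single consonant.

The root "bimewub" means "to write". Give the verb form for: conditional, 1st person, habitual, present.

Attach tense present -ek → bimewubek.
Attach aspect habitual -hi → bimewubekhi.
Attach person 1st person -ma (after vowel 'i') → bimewubekhima.
Attach mood conditional -h → bimewubekhimah.
Apply vowel harmony: bimewubekhimah → bimewubakhumah.
Nasal assimilation: no change.

bimewubakhumah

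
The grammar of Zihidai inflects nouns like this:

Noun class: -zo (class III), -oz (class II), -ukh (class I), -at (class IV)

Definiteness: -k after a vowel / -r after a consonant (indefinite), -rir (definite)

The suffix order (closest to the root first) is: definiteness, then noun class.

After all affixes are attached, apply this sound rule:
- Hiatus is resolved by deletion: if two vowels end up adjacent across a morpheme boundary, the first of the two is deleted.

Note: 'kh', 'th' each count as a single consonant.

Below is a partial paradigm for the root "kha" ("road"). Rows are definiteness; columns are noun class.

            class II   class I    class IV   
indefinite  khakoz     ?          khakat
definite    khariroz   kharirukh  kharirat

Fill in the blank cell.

khakukh

Attach definiteness indefinite -k (after vowel 'a') → khak.
Attach noun class class I -ukh → khakukh.
Vowel deletion: no change.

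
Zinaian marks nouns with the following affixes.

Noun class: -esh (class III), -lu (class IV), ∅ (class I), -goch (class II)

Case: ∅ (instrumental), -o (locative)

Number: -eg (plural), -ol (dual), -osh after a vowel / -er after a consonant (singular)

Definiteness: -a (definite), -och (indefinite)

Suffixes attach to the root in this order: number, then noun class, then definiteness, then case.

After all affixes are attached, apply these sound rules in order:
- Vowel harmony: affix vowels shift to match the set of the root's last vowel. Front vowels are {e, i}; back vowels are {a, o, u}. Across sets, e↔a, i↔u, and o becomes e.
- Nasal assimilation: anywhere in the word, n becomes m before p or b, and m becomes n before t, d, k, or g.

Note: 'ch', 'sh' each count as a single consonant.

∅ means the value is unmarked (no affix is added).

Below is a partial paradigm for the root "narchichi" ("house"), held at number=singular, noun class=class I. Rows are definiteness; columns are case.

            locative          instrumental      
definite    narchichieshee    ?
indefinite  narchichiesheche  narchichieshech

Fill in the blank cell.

narchichieshe

Attach number singular -osh (after vowel 'i') → narchichiosh.
noun class = class I: zero marking, form stays narchichiosh.
Attach definiteness definite -a → narchichiosha.
case = instrumental: zero marking, form stays narchichiosha.
Apply vowel harmony: narchichiosha → narchichieshe.
Nasal assimilation: no change.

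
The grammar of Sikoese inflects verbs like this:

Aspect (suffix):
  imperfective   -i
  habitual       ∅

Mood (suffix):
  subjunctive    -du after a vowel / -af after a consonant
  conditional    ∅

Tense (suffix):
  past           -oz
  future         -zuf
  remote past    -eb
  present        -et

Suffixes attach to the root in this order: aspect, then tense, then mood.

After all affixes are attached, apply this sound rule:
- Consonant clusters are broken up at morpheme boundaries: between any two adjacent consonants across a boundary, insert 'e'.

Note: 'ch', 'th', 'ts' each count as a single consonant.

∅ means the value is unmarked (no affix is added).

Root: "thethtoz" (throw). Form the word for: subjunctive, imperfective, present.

thethtozietaf

Attach aspect imperfective -i → thethtozi.
Attach tense present -et → thethtoziet.
Attach mood subjunctive -af (after consonant 't') → thethtozietaf.
Epenthesis: no change.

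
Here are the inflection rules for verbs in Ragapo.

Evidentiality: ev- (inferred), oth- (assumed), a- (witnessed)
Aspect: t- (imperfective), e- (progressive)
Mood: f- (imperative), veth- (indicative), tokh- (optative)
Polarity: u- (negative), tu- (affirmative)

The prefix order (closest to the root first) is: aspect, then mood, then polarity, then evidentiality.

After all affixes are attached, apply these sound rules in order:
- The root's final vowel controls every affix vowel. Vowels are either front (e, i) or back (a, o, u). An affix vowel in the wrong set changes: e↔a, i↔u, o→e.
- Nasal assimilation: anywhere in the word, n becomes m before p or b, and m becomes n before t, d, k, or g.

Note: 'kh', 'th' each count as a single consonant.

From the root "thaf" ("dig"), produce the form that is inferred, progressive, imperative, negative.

Attach aspect progressive e- → ethaf.
Attach mood imperative f- → fethaf.
Attach polarity negative u- → ufethaf.
Attach evidentiality inferred ev- → evufethaf.
Apply vowel harmony: evufethaf → avufathaf.
Nasal assimilation: no change.

avufathaf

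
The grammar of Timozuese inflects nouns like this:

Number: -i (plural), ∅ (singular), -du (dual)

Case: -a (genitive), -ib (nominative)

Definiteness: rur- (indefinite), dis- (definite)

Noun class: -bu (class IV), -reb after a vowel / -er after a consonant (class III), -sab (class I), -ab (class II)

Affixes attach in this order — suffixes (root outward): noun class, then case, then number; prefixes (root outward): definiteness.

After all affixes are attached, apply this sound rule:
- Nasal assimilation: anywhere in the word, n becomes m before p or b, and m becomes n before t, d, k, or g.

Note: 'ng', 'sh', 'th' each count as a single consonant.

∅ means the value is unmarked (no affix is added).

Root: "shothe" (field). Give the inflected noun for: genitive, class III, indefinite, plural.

Attach noun class class III -reb (after vowel 'e') → shothereb.
Attach case genitive -a → shothereba.
Attach definiteness indefinite rur- → rurshothereba.
Attach number plural -i → rurshotherebai.
Nasal assimilation: no change.

rurshotherebai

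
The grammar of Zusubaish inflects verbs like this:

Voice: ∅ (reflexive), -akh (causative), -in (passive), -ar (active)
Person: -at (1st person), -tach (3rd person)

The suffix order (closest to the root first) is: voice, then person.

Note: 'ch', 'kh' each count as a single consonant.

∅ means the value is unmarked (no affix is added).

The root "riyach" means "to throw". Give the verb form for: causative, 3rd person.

riyachakhtach

Attach voice causative -akh → riyachakh.
Attach person 3rd person -tach → riyachakhtach.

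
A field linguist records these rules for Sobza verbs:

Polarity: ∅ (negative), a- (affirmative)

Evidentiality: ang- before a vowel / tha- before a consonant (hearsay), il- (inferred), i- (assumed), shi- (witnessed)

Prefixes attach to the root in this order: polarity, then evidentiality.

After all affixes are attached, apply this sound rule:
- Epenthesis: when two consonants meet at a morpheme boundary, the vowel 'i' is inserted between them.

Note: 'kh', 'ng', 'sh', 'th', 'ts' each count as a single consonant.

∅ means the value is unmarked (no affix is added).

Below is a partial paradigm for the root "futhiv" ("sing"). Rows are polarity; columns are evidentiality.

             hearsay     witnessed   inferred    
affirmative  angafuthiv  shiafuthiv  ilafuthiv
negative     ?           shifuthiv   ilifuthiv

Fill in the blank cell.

polarity = negative: zero marking, form stays futhiv.
Attach evidentiality hearsay tha- (before consonant 'f') → thafuthiv.
Epenthesis: no change.

thafuthiv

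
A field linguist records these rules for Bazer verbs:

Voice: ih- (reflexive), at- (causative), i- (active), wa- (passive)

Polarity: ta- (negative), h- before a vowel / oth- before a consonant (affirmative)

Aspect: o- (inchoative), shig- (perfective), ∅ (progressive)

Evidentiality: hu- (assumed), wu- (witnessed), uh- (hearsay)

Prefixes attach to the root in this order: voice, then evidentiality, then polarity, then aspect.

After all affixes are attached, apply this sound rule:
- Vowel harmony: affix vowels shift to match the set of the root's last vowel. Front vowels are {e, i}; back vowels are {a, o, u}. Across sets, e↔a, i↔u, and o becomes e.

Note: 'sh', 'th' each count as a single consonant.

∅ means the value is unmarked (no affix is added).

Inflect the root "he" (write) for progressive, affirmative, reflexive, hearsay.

hihihhe

Attach voice reflexive ih- → ihhe.
Attach evidentiality hearsay uh- → uhihhe.
Attach polarity affirmative h- (before vowel 'u') → huhihhe.
aspect = progressive: zero marking, form stays huhihhe.
Apply vowel harmony: huhihhe → hihihhe.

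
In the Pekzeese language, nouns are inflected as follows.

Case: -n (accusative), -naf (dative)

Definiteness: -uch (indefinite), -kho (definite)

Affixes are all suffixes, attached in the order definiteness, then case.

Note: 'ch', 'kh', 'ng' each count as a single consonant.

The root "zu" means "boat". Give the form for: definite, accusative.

zukhon

Attach definiteness definite -kho → zukho.
Attach case accusative -n → zukhon.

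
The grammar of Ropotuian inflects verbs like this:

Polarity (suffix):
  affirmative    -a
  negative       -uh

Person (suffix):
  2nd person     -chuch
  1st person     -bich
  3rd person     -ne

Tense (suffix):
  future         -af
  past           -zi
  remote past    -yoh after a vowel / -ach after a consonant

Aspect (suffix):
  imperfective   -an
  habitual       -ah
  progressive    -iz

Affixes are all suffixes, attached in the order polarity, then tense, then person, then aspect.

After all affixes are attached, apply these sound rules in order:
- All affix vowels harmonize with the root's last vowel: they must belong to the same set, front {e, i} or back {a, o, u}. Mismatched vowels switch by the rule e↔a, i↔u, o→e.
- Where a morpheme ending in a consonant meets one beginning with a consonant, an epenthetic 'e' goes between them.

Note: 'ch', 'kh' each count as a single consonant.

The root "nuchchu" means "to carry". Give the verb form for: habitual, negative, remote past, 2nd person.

nuchchuuhachechuchah

Attach polarity negative -uh → nuchchuuh.
Attach tense remote past -ach (after consonant 'h') → nuchchuuhach.
Attach person 2nd person -chuch → nuchchuuhachchuch.
Attach aspect habitual -ah → nuchchuuhachchuchah.
Vowel harmony: no change.
Apply epenthesis: nuchchuuhachchuchah → nuchchuuhachechuchah.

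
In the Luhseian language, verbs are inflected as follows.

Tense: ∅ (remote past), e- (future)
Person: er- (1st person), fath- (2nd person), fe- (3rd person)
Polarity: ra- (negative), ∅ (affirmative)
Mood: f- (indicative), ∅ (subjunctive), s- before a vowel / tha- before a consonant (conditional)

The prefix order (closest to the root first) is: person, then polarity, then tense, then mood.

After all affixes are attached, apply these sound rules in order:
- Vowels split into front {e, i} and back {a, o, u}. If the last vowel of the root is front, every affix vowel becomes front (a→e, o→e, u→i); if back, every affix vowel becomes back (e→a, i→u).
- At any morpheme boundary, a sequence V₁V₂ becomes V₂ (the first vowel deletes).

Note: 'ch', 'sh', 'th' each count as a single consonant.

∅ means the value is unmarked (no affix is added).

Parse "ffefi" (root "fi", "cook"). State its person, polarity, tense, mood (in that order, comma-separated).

3rd person, affirmative, remote past, indicative

Segment: f-fe-fi.
person: fe- → 3rd person.
polarity: ∅ → affirmative.
tense: ∅ → remote past.
mood: f- → indicative.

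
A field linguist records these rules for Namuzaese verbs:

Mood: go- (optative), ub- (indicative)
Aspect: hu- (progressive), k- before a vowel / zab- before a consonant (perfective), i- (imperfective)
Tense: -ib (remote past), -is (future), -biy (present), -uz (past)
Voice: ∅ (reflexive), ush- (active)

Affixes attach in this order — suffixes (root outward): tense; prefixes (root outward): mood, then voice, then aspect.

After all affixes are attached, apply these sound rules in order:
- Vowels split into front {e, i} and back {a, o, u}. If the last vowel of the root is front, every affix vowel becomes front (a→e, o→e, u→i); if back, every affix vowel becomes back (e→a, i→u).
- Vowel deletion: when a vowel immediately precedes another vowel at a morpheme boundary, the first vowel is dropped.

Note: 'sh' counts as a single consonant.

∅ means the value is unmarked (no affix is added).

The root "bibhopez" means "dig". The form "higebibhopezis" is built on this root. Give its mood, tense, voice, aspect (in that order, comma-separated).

Segment: hu-go-bibhopez-is.
mood: go- → optative.
tense: -is → future.
voice: ∅ → reflexive.
aspect: hu- → progressive.

optative, future, reflexive, progressive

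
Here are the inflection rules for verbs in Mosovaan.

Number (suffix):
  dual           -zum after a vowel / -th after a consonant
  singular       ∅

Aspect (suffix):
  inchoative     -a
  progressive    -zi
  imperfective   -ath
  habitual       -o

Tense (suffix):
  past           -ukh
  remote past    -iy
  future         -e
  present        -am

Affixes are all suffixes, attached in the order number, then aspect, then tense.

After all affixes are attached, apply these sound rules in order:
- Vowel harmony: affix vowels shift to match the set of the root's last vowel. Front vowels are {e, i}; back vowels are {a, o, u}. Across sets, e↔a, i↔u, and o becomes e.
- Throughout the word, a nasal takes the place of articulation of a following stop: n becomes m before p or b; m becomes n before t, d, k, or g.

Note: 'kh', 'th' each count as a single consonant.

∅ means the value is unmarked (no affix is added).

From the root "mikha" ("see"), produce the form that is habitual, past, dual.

mikhazumoukh

Attach number dual -zum (after vowel 'a') → mikhazum.
Attach aspect habitual -o → mikhazumo.
Attach tense past -ukh → mikhazumoukh.
Vowel harmony: no change.
Nasal assimilation: no change.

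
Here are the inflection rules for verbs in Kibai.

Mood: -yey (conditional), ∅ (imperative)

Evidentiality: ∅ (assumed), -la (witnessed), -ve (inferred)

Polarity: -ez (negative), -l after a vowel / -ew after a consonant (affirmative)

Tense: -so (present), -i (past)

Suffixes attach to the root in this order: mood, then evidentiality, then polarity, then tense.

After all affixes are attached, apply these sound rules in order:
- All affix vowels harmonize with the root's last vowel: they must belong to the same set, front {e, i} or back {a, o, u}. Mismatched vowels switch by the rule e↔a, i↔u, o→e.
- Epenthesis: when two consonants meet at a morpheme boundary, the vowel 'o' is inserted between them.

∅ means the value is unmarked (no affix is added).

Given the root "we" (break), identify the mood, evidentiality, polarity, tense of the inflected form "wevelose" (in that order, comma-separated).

imperative, inferred, affirmative, present

Segment: we-ve-l-so.
mood: ∅ → imperative.
evidentiality: -ve → inferred.
polarity: -l/ew → affirmative.
tense: -so → present.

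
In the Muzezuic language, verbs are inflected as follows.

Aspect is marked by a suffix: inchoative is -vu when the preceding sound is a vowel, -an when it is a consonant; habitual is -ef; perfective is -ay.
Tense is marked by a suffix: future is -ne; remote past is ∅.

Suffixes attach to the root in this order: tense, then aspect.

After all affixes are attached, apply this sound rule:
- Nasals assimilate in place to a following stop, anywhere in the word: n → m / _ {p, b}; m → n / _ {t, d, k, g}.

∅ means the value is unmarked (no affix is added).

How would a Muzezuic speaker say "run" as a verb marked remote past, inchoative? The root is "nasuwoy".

nasuwoyan

tense = remote past: zero marking, form stays nasuwoy.
Attach aspect inchoative -an (after consonant 'y') → nasuwoyan.
Nasal assimilation: no change.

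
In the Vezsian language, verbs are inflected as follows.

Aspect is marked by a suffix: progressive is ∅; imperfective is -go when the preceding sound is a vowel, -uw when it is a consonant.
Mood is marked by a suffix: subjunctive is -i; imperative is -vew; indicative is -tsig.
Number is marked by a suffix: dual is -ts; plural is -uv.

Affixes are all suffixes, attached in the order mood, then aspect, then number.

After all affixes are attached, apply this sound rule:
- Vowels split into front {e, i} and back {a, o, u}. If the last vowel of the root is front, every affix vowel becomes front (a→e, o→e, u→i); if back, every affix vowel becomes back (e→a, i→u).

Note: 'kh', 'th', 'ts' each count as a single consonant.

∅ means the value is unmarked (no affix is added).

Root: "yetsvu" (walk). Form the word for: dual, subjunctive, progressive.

yetsvuuts

Attach mood subjunctive -i → yetsvui.
aspect = progressive: zero marking, form stays yetsvui.
Attach number dual -ts → yetsvuits.
Apply vowel harmony: yetsvuits → yetsvuuts.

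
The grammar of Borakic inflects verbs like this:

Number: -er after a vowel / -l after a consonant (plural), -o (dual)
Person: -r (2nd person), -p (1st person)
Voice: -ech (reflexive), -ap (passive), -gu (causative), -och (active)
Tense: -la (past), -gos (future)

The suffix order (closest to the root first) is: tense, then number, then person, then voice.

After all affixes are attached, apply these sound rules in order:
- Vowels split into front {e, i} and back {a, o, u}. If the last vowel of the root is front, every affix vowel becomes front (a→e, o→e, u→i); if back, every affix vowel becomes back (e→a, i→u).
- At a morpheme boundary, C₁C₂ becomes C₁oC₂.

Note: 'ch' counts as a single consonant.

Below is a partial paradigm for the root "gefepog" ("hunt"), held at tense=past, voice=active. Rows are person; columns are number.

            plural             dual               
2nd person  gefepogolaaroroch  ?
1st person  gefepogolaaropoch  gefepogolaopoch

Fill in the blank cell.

gefepogolaoroch

Attach tense past -la → gefepogla.
Attach number dual -o → gefepoglao.
Attach person 2nd person -r → gefepoglaor.
Attach voice active -och → gefepoglaoroch.
Vowel harmony: no change.
Apply epenthesis: gefepoglaoroch → gefepogolaoroch.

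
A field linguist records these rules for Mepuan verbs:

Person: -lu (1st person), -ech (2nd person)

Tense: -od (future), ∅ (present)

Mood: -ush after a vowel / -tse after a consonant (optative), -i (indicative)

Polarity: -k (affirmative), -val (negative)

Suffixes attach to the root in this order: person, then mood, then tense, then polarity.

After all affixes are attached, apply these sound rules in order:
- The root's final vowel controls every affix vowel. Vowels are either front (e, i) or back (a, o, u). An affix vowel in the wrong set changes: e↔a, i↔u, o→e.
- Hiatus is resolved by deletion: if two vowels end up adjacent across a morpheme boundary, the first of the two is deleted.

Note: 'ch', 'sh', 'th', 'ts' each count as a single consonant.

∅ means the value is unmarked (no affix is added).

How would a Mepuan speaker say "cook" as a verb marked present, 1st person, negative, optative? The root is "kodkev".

kodkevlishvel

Attach person 1st person -lu → kodkevlu.
Attach mood optative -ush (after vowel 'u') → kodkevluush.
tense = present: zero marking, form stays kodkevluush.
Attach polarity negative -val → kodkevluushval.
Apply vowel harmony: kodkevluushval → kodkevliishvel.
Apply vowel deletion: kodkevliishvel → kodkevlishvel.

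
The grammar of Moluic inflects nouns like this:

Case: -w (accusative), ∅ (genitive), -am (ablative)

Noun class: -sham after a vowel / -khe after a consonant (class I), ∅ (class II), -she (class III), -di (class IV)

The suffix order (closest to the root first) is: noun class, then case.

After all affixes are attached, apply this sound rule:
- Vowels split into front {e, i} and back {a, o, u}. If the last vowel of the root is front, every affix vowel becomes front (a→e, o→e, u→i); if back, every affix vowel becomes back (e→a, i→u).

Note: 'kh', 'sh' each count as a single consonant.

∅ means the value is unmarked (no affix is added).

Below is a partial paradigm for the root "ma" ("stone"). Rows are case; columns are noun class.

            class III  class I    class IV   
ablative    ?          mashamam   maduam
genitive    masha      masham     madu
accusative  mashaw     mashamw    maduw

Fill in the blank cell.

Attach noun class class III -she → mashe.
Attach case ablative -am → masheam.
Apply vowel harmony: masheam → mashaam.

mashaam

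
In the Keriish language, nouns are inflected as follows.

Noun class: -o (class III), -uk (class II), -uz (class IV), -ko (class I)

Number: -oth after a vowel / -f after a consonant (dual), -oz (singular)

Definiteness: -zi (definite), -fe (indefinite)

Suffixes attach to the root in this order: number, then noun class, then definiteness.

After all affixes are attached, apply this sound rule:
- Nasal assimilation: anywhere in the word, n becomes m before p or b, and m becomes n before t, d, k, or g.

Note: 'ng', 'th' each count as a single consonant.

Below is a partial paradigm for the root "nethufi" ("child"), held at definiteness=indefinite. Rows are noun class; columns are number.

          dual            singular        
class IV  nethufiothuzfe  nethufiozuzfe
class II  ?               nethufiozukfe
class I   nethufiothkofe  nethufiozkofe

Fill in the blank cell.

nethufiothukfe

Attach number dual -oth (after vowel 'i') → nethufioth.
Attach noun class class II -uk → nethufiothuk.
Attach definiteness indefinite -fe → nethufiothukfe.
Nasal assimilation: no change.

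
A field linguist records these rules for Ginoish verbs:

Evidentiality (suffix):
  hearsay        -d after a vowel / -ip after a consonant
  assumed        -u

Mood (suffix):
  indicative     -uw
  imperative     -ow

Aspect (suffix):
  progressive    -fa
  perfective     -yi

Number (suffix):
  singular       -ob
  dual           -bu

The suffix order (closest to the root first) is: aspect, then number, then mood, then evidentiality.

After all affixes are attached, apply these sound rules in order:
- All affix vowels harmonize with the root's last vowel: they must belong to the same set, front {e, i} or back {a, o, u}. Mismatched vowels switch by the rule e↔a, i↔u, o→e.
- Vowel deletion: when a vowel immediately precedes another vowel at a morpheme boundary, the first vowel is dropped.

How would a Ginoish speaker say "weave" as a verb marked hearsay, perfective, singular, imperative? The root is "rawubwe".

Attach aspect perfective -yi → rawubweyi.
Attach number singular -ob → rawubweyiob.
Attach mood imperative -ow → rawubweyiobow.
Attach evidentiality hearsay -ip (after consonant 'w') → rawubweyiobowip.
Apply vowel harmony: rawubweyiobowip → rawubweyiebewip.
Apply vowel deletion: rawubweyiebewip → rawubweyebewip.

rawubweyebewip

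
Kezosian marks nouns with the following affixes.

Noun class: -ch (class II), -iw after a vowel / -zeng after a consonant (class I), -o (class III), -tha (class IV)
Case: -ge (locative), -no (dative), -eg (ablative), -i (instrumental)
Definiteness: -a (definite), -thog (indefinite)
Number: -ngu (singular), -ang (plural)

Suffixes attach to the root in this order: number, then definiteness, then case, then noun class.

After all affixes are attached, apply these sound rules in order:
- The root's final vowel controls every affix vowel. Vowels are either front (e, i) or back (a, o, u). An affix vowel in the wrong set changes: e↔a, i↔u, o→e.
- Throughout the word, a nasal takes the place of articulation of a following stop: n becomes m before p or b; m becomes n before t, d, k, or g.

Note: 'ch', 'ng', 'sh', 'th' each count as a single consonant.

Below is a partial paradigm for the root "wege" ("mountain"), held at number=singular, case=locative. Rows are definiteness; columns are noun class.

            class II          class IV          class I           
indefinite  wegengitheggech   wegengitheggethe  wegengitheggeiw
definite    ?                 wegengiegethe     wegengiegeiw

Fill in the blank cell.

wegengiegech

Attach number singular -ngu → wegengu.
Attach definiteness definite -a → wegengua.
Attach case locative -ge → wegenguage.
Attach noun class class II -ch → wegenguagech.
Apply vowel harmony: wegenguagech → wegengiegech.
Nasal assimilation: no change.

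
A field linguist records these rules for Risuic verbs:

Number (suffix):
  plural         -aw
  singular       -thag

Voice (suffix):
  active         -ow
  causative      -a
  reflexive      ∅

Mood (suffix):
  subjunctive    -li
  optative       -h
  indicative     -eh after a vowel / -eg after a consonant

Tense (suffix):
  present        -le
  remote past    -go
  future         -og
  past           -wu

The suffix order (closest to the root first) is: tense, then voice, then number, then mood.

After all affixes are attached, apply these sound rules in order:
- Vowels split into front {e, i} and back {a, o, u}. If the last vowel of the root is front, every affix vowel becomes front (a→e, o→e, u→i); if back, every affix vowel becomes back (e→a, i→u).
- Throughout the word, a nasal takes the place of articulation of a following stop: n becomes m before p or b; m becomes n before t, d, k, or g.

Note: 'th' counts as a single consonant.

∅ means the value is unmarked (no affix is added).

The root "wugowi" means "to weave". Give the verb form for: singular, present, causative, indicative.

Attach tense present -le → wugowile.
Attach voice causative -a → wugowilea.
Attach number singular -thag → wugowileathag.
Attach mood indicative -eg (after consonant 'g') → wugowileathageg.
Apply vowel harmony: wugowileathageg → wugowileethegeg.
Nasal assimilation: no change.

wugowileethegeg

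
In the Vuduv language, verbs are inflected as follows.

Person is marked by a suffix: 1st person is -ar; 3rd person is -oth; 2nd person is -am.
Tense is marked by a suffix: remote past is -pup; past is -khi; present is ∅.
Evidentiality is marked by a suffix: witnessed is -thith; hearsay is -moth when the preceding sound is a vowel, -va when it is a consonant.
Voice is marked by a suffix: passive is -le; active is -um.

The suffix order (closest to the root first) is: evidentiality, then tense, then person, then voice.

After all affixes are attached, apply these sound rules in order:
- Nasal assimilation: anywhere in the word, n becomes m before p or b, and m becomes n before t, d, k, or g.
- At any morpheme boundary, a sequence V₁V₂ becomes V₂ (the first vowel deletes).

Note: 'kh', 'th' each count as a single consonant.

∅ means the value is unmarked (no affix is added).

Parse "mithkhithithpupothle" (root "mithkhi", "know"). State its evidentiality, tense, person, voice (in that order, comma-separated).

witnessed, remote past, 3rd person, passive

Segment: mithkhi-thith-pup-oth-le.
evidentiality: -thith → witnessed.
tense: -pup → remote past.
person: -oth → 3rd person.
voice: -le → passive.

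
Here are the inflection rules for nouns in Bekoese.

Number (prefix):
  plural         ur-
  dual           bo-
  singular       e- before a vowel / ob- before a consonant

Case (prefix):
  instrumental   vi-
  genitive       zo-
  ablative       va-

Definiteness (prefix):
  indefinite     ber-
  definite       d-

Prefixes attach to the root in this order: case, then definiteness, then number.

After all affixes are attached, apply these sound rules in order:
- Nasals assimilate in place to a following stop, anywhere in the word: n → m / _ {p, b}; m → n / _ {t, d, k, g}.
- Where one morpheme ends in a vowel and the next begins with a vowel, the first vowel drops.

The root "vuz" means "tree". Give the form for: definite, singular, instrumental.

obdvivuz

Attach case instrumental vi- → vivuz.
Attach definiteness definite d- → dvivuz.
Attach number singular ob- (before consonant 'd') → obdvivuz.
Nasal assimilation: no change.
Vowel deletion: no change.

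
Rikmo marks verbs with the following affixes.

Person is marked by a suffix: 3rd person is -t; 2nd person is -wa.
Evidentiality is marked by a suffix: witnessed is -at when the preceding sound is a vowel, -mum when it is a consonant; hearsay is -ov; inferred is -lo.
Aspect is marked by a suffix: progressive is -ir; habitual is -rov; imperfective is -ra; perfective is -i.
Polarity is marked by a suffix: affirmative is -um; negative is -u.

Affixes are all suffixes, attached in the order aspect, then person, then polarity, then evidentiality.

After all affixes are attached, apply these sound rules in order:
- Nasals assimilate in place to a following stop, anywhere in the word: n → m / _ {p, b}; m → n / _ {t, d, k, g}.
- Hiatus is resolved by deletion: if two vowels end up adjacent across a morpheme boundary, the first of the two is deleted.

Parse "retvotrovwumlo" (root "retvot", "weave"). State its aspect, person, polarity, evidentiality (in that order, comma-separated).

habitual, 2nd person, affirmative, inferred

Segment: retvot-rov-wa-um-lo.
aspect: -rov → habitual.
person: -wa → 2nd person.
polarity: -um → affirmative.
evidentiality: -lo → inferred.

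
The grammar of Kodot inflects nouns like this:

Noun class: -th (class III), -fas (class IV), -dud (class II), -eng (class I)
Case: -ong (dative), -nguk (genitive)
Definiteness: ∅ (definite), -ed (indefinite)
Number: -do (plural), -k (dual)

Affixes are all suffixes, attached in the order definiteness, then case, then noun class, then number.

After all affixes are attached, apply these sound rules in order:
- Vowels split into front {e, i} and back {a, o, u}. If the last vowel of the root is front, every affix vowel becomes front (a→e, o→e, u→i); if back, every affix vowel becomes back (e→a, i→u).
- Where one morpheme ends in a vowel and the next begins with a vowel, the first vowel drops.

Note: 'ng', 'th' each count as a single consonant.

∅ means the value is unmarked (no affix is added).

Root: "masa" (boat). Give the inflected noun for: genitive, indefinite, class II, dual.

Attach definiteness indefinite -ed → masaed.
Attach case genitive -nguk → masaednguk.
Attach noun class class II -dud → masaedngukdud.
Attach number dual -k → masaedngukdudk.
Apply vowel harmony: masaedngukdudk → masaadngukdudk.
Apply vowel deletion: masaadngukdudk → masadngukdudk.

masadngukdudk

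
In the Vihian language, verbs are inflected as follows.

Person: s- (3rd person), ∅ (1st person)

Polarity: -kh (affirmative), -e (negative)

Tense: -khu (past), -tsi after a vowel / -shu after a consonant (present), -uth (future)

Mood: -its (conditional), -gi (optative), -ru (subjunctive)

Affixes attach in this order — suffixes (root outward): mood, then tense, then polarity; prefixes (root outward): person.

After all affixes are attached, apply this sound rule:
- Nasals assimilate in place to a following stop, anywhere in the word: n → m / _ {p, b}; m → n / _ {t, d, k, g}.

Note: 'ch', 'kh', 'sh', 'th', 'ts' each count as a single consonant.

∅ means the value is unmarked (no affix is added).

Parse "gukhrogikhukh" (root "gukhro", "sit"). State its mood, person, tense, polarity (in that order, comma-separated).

Segment: gukhro-gi-khu-kh.
mood: -gi → optative.
person: ∅ → 1st person.
tense: -khu → past.
polarity: -kh → affirmative.

optative, 1st person, past, affirmative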